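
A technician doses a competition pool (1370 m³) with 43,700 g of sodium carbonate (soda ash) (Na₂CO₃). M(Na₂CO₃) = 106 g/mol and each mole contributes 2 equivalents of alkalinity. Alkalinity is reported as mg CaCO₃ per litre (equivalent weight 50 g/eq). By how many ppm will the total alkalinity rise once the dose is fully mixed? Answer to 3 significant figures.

Volume: 1370 m³ = 1,370,000 L.
Moles of Na₂CO₃: 43,700 g ÷ 106 g/mol = 412.3 mol → 824.5 eq of alkalinity.
As CaCO₃: 824.5 eq × 50 g/eq = 41,230 g.
Rise: 41,230 g / 1,370,000 L × 1000 = 30.09 mg/L.

30.1 ppm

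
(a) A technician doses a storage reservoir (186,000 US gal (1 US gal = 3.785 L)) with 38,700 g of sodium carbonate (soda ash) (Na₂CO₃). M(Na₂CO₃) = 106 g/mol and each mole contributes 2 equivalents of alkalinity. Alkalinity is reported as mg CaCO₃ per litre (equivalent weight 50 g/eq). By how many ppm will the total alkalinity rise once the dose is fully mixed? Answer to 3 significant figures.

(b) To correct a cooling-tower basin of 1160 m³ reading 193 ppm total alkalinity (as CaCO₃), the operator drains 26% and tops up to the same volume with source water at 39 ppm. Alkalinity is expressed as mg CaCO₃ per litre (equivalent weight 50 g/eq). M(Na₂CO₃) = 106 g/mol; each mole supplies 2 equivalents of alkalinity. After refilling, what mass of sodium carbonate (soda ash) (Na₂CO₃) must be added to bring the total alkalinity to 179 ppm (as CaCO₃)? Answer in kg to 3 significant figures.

(a) 51.9 ppm; (b) 32.0 kg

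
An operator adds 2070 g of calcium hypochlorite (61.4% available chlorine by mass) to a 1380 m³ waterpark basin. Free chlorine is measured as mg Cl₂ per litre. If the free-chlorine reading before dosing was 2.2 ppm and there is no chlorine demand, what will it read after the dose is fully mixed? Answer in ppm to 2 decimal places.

3.12 ppm

Volume: 1380 m³ = 1,380,000 L.
Available chlorine delivered: 2070 g × 0.614 = 1271 g as Cl₂.
Concentration rise: 1271 g / 1,380,000 L = 0.921 mg/L = 0.92 ppm.
Final FC: 2.2 + 0.92 = 3.12 ppm.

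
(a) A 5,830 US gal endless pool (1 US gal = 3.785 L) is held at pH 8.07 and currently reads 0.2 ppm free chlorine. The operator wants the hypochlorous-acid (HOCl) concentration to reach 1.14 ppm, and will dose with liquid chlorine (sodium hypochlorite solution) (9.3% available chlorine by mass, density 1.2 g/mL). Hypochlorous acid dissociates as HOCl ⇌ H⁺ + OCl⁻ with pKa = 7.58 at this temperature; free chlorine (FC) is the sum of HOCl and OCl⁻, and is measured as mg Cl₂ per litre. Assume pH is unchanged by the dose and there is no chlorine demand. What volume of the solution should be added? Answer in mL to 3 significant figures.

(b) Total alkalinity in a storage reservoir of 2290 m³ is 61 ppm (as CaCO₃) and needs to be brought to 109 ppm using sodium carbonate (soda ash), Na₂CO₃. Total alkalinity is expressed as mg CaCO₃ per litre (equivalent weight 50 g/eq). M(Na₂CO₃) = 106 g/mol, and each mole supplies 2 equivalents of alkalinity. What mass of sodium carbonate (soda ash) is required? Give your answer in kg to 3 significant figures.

(a) Volume: 5,830 US gal × 3.785 L/gal = 22,067 L.
(a) [OCl⁻]/[HOCl] = 10^(pH − pKa) = 10^(8.07 − 7.58) = 3.09; fraction as HOCl = 1/(1 + 3.09) = 0.2445.
(a) Free chlorine required for 1.14 ppm HOCl: 1.14 / 0.2445 = 4.663 ppm.
(a) FC to add: 4.663 − 0.2 = 4.463 mg/L as Cl₂.
(a) Cl₂ equivalent: 4.463 mg/L × 22,067 L = 98.48 g.
(a) Product at 9.3% available Cl: 98.48 / 0.093 = 1059 g.
(a) Volume: 1059 g ÷ 1.2 g/mL = 882.5 mL.

(b) Volume: 2290 m³ = 2,290,000 L.
(b) Alkalinity to add: (109 − 61) = 48 mg/L as CaCO₃ × 2,290,000 L = 109,900 g as CaCO₃.
(b) Equivalents: 109,900 g ÷ 50 g/eq = 2198 eq.
(b) Each mole of Na₂CO₃ supplies 2 eq, so 2198 / 2 = 1099 mol.
(b) Mass: 1099 mol × 106 g/mol = 116,500 g.

(a) 882 mL; (b) 117 kg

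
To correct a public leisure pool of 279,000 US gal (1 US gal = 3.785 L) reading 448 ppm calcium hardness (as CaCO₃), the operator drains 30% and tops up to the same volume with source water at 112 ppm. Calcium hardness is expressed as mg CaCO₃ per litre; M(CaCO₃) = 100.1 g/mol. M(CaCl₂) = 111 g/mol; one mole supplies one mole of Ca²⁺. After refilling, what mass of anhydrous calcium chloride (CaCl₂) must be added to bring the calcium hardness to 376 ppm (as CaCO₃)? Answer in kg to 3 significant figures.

33.7 kg

Volume: 279,000 US gal × 3.785 L/gal = 1,056,015 L.
After draining 30% and refilling: 448 × 0.70 + 112 × 0.30 = 347.2 ppm.
Deficit to target: 376 − 347.2 = 28.8 mg/L.
As CaCO₃: 28.8 mg/L × 1,056,015 L = 30,410 g; ÷ 100.1 = 303.8 mol Ca²⁺.
Mass: 303.8 × 111 = 33,720 g.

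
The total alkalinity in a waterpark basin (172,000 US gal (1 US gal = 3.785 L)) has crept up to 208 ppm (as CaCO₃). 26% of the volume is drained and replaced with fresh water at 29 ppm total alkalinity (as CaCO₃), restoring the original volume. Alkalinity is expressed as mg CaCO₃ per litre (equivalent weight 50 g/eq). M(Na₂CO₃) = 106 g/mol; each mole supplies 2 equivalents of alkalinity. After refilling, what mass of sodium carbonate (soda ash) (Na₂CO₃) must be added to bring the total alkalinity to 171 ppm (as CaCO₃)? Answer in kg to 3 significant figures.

6.58 kg

Volume: 172,000 US gal × 3.785 L/gal = 651,020 L.
After draining 26% and refilling: 208 × 0.74 + 29 × 0.26 = 161.46 ppm.
Deficit to target: 171 − 161.46 = 9.54 mg/L.
As CaCO₃: 9.54 mg/L × 651,020 L = 6211 g; ÷ 50 g/eq ÷ 2 = 62.11 mol Na₂CO₃.
Mass: 62.11 × 106 = 6583 g.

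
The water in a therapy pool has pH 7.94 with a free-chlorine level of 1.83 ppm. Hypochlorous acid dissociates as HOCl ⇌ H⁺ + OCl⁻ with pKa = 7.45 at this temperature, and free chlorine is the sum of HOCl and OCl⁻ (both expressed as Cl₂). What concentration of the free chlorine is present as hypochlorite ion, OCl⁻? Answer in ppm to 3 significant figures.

[OCl⁻]/[HOCl] = 10^(pH − pKa) = 10^(7.94 − 7.45) = 10^0.49 = 3.09.
Fraction as HOCl = 1 / (1 + 3.09) = 0.2445.
OCl⁻ = (1 − 0.2445) × 1.83 ppm = 1.383 ppm.

1.38 ppm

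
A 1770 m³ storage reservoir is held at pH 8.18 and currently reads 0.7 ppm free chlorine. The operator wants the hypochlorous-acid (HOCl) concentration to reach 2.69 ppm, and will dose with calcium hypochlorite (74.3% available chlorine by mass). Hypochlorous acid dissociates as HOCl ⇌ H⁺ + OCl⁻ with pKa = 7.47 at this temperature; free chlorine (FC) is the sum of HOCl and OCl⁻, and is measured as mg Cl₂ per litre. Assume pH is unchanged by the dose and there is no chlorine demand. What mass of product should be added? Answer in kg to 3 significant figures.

Volume: 1770 m³ = 1,770,000 L.
[OCl⁻]/[HOCl] = 10^(pH − pKa) = 10^(8.18 − 7.47) = 5.129; fraction as HOCl = 1/(1 + 5.129) = 0.1632.
Free chlorine required for 2.69 ppm HOCl: 2.69 / 0.1632 = 16.49 ppm.
FC to add: 16.49 − 0.7 = 15.79 mg/L as Cl₂.
Cl₂ equivalent: 15.79 mg/L × 1,770,000 L = 27,940 g.
Product at 74.3% available Cl: 27,940 / 0.743 = 37,610 g.

37.6 kg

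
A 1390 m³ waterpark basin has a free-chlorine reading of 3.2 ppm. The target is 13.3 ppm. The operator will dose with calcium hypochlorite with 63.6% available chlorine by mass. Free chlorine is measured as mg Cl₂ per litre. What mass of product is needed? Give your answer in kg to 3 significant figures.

Volume: 1390 m³ = 1,390,000 L.
Chlorine deficit: 13.3 − 3.2 = 10.1 ppm = 10.1 mg/L as Cl₂.
Cl₂ equivalent needed: 10.1 mg/L × 1,390,000 L = 14,040,000 mg = 14,040 g.
Product at 63.6% available chlorine: 14,040 / 0.636 = 22,070 g.

22.1 kg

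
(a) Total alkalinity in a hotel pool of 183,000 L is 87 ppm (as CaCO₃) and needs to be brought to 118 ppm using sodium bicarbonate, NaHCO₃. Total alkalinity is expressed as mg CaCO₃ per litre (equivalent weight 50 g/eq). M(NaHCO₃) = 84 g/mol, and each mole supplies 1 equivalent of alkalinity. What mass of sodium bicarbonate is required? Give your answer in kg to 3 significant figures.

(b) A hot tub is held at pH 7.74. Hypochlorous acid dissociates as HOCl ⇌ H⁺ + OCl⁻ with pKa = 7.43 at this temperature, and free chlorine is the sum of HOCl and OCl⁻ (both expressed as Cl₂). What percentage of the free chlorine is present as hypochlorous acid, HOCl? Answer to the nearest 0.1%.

(a) 9.53 kg; (b) 32.9%

(a) Alkalinity to add: (118 − 87) = 31 mg/L as CaCO₃ × 183,000 L = 5673 g as CaCO₃.
(a) Equivalents: 5673 g ÷ 50 g/eq = 113.5 eq.
(a) NaHCO₃ supplies 1 eq per mole → 113.5 mol.
(a) Mass: 113.5 mol × 84 g/mol = 9531 g.

(b) [OCl⁻]/[HOCl] = 10^(pH − pKa) = 10^(7.74 − 7.43) = 10^0.31 = 2.042.
(b) Fraction as HOCl = 1 / (1 + 2.042) = 0.3288.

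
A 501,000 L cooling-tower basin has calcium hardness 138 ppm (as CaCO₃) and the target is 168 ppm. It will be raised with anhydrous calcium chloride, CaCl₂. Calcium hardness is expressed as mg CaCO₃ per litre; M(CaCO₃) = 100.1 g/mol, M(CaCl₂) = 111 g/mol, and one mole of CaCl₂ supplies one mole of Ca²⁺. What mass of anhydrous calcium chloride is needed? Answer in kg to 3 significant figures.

Hardness to add: (168 − 138) = 30 mg/L as CaCO₃ × 501,000 L = 15,030 g as CaCO₃.
Moles of Ca²⁺ (1 mol Ca²⁺ ≡ 1 mol CaCO₃): 15,030 / 100.1 g/mol = 150.1 mol.
Mass of CaCl₂: 150.1 × 111 = 16,670 g.

16.7 kg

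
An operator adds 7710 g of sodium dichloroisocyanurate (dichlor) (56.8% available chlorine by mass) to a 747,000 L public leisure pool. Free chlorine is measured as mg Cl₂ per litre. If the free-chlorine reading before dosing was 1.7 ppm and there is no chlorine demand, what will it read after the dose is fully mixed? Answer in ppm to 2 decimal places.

Available chlorine delivered: 7710 g × 0.568 = 4379 g as Cl₂.
Concentration rise: 4379 g / 747,000 L = 5.862 mg/L = 5.86 ppm.
Final FC: 1.7 + 5.86 = 7.56 ppm.

7.56 ppm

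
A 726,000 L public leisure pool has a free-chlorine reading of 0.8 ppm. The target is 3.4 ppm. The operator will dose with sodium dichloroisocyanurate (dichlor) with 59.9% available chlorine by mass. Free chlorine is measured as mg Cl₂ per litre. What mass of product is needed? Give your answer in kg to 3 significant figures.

Chlorine deficit: 3.4 − 0.8 = 2.6 ppm = 2.6 mg/L as Cl₂.
Cl₂ equivalent needed: 2.6 mg/L × 726,000 L = 1,888,000 mg = 1888 g.
Product at 59.9% available chlorine: 1888 / 0.599 = 3151 g.

3.15 kg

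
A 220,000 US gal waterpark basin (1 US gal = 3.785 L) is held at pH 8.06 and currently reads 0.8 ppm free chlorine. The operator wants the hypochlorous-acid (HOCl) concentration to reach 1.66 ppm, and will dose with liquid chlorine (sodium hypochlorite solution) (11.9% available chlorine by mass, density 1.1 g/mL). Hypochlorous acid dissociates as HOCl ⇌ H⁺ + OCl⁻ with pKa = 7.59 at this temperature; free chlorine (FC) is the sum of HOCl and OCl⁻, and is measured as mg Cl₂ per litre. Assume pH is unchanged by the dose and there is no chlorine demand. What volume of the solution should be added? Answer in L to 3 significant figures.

36.6 L

Volume: 220,000 US gal × 3.785 L/gal = 832,700 L.
[OCl⁻]/[HOCl] = 10^(pH − pKa) = 10^(8.06 − 7.59) = 2.951; fraction as HOCl = 1/(1 + 2.951) = 0.2531.
Free chlorine required for 1.66 ppm HOCl: 1.66 / 0.2531 = 6.559 ppm.
FC to add: 6.559 − 0.8 = 5.759 mg/L as Cl₂.
Cl₂ equivalent: 5.759 mg/L × 832,700 L = 4796 g.
Product at 11.9% available Cl: 4796 / 0.119 = 40,300 g.
Volume: 40,300 g ÷ 1.1 g/mL = 36,640 mL.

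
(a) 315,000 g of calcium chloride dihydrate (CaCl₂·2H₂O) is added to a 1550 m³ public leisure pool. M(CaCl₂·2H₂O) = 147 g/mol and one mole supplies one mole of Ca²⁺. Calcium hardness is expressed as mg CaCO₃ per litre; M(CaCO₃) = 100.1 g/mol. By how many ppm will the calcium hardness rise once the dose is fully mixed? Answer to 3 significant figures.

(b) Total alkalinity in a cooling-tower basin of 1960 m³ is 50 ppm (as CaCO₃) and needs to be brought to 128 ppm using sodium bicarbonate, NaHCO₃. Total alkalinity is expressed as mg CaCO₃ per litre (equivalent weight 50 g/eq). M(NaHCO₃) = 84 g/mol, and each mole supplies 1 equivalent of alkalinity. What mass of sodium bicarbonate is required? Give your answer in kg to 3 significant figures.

(a) 138 ppm; (b) 257 kg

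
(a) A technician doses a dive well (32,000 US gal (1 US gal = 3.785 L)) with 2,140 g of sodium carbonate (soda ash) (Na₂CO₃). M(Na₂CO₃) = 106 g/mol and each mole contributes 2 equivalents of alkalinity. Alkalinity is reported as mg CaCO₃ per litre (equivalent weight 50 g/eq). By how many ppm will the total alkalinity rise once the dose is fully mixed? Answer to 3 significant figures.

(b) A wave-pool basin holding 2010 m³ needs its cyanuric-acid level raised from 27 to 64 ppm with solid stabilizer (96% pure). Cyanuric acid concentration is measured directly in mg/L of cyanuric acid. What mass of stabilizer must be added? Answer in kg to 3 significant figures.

(a) Volume: 32,000 US gal × 3.785 L/gal = 121,120 L.
(a) Moles of Na₂CO₃: 2,140 g ÷ 106 g/mol = 20.19 mol → 40.38 eq of alkalinity.
(a) As CaCO₃: 40.38 eq × 50 g/eq = 2019 g.
(a) Rise: 2019 g / 121,120 L × 1000 = 16.67 mg/L.

(b) Volume: 2010 m³ = 2,010,000 L.
(b) CYA to add: (64 − 27) = 37 mg/L × 2,010,000 L = 74,370 g cyanuric acid.
(b) At 96% purity: 74,370 / 0.96 = 77,470 g product.

(a) 16.7 ppm; (b) 77.5 kg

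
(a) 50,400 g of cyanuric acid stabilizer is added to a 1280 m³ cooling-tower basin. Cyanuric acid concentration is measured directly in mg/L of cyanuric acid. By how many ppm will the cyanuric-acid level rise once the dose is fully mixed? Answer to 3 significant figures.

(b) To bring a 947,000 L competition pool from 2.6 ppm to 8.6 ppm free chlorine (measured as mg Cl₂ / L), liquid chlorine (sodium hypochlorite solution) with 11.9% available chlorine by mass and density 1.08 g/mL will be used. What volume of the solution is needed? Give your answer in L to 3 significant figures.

(a) 39.4 ppm; (b) 44.2 L

(a) Volume: 1280 m³ = 1,280,000 L.
(a) Rise: 50,400 g / 1,280,000 L × 1000 = 39.38 mg/L.

(b) Chlorine deficit: 8.6 − 2.6 = 6 ppm = 6 mg/L as Cl₂.
(b) Cl₂ equivalent needed: 6 mg/L × 947,000 L = 5,682,000 mg = 5682 g.
(b) Product at 11.9% available chlorine: 5682 / 0.119 = 47,750 g.
(b) Volume at density 1.08 g/mL: 47,750 g ÷ 1.08 g/mL = 44,210 mL.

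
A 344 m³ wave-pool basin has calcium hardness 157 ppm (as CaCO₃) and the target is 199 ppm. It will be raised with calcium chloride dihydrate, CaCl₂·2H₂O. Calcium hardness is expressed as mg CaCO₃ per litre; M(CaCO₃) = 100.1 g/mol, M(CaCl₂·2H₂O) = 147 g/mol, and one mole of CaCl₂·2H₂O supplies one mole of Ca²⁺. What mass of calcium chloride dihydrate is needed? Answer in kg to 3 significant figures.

21.2 kg

Volume: 344 m³ = 344,000 L.
Hardness to add: (199 − 157) = 42 mg/L as CaCO₃ × 344,000 L = 14,450 g as CaCO₃.
Moles of Ca²⁺ (1 mol Ca²⁺ ≡ 1 mol CaCO₃): 14,450 / 100.1 g/mol = 144.3 mol.
Mass of CaCl₂·2H₂O: 144.3 × 147 = 21,220 g.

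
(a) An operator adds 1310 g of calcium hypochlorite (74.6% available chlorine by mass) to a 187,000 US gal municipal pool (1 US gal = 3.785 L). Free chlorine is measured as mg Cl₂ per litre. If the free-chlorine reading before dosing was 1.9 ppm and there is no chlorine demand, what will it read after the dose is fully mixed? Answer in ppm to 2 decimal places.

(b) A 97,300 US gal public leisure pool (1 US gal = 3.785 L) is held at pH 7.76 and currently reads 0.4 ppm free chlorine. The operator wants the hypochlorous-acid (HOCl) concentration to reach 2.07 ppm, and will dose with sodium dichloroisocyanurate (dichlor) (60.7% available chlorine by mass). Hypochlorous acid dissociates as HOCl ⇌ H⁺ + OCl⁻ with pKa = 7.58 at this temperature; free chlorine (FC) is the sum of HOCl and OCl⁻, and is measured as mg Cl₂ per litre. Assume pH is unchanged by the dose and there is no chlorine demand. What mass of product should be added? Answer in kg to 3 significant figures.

(a) Volume: 187,000 US gal × 3.785 L/gal = 707,795 L.
(a) Available chlorine delivered: 1310 g × 0.746 = 977.3 g as Cl₂.
(a) Concentration rise: 977.3 g / 707,795 L = 1.381 mg/L = 1.38 ppm.
(a) Final FC: 1.9 + 1.38 = 3.28 ppm.

(b) Volume: 97,300 US gal × 3.785 L/gal = 368,280 L.
(b) [OCl⁻]/[HOCl] = 10^(pH − pKa) = 10^(7.76 − 7.58) = 1.514; fraction as HOCl = 1/(1 + 1.514) = 0.3978.
(b) Free chlorine required for 2.07 ppm HOCl: 2.07 / 0.3978 = 5.203 ppm.
(b) FC to add: 5.203 − 0.4 = 4.803 mg/L as Cl₂.
(b) Cl₂ equivalent: 4.803 mg/L × 368,280 L = 1769 g.
(b) Product at 60.7% available Cl: 1769 / 0.607 = 2914 g.

(a) 3.28 ppm; (b) 2.91 kg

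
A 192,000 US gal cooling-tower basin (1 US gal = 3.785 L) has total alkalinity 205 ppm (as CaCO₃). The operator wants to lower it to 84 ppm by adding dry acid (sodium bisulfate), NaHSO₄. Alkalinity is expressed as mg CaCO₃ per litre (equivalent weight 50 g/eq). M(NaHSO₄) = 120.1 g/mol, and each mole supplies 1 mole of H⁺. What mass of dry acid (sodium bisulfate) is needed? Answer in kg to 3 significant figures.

Volume: 192,000 US gal × 3.785 L/gal = 726,720 L.
Alkalinity to neutralize: (205 − 84) = 121 mg/L as CaCO₃ × 726,720 L = 87,930 g as CaCO₃.
Equivalents of H⁺ required: 87,930 ÷ 50 g/eq = 1759 eq = 1759 mol NaHSO₄.
Mass of NaHSO₄: 1759 × 120.1 = 211,200 g.

211 kg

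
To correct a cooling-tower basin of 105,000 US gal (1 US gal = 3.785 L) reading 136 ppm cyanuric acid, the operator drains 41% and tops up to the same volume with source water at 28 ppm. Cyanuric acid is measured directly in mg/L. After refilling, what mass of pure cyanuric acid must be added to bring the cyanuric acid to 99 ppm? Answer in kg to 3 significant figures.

Volume: 105,000 US gal × 3.785 L/gal = 397,425 L.
After draining 41% and refilling: 136 × 0.59 + 28 × 0.41 = 91.72 ppm.
Deficit to target: 99 − 91.72 = 7.28 mg/L.
Mass: 7.28 mg/L × 397,425 L = 2893 g cyanuric acid.

2.89 kg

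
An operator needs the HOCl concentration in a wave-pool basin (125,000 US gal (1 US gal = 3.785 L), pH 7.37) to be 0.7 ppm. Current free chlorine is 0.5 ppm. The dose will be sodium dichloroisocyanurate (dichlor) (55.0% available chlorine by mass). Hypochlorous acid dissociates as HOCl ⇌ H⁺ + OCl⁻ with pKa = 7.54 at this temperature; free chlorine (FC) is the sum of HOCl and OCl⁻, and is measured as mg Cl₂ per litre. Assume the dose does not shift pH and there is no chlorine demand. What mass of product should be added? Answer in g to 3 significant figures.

579 g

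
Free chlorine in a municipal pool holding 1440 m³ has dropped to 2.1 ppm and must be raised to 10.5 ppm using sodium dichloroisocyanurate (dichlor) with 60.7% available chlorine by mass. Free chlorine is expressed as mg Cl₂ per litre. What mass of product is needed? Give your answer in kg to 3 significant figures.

Volume: 1440 m³ = 1,440,000 L.
Chlorine deficit: 10.5 − 2.1 = 8.4 ppm = 8.4 mg/L as Cl₂.
Cl₂ equivalent needed: 8.4 mg/L × 1,440,000 L = 12,100,000 mg = 12,100 g.
Product at 60.7% available chlorine: 12,100 / 0.607 = 19,930 g.

19.9 kg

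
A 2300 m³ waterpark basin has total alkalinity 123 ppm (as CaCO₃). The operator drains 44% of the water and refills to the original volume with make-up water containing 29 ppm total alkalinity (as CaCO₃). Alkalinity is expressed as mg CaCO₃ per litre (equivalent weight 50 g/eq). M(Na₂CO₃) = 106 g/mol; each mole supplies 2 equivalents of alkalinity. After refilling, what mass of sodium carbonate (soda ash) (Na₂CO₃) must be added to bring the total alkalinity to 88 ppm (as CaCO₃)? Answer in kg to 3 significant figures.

Volume: 2300 m³ = 2,300,000 L.
After draining 44% and refilling: 123 × 0.56 + 29 × 0.44 = 81.64 ppm.
Deficit to target: 88 − 81.64 = 6.36 mg/L.
As CaCO₃: 6.36 mg/L × 2,300,000 L = 14,630 g; ÷ 50 g/eq ÷ 2 = 146.3 mol Na₂CO₃.
Mass: 146.3 × 106 = 15,510 g.

15.5 kg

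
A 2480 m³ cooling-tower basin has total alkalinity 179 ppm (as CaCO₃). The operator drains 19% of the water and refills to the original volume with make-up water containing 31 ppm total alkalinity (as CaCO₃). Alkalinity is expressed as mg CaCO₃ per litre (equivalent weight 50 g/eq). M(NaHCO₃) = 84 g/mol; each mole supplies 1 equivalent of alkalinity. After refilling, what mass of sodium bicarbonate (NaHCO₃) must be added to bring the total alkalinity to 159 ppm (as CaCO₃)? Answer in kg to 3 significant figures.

33.8 kg

Volume: 2480 m³ = 2,480,000 L.
After draining 19% and refilling: 179 × 0.81 + 31 × 0.19 = 150.88 ppm.
Deficit to target: 159 − 150.88 = 8.12 mg/L.
As CaCO₃: 8.12 mg/L × 2,480,000 L = 20,140 g; ÷ 50 g/eq ÷ 1 = 402.8 mol NaHCO₃.
Mass: 402.8 × 84 = 33,830 g.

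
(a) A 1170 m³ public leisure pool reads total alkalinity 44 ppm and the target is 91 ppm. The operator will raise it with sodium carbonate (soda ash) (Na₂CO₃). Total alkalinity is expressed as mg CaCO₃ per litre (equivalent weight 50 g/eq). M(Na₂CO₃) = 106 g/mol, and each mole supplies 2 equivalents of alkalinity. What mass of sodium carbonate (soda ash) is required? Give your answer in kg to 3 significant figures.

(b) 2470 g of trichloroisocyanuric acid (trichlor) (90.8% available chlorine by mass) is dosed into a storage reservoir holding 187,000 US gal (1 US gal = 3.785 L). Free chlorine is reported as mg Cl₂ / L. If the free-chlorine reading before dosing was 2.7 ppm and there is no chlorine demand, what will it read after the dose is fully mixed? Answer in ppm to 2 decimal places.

(a) 58.3 kg; (b) 5.87 ppm

(a) Volume: 1170 m³ = 1,170,000 L.
(a) Alkalinity to add: (91 − 44) = 47 mg/L as CaCO₃ × 1,170,000 L = 54,990 g as CaCO₃.
(a) Equivalents: 54,990 g ÷ 50 g/eq = 1100 eq.
(a) Each mole of Na₂CO₃ supplies 2 eq, so 1100 / 2 = 549.9 mol.
(a) Mass: 549.9 mol × 106 g/mol = 58,290 g.

(b) Volume: 187,000 US gal × 3.785 L/gal = 707,795 L.
(b) Available chlorine delivered: 2470 g × 0.908 = 2243 g as Cl₂.
(b) Concentration rise: 2243 g / 707,795 L = 3.169 mg/L = 3.17 ppm.
(b) Final FC: 2.7 + 3.17 = 5.87 ppm.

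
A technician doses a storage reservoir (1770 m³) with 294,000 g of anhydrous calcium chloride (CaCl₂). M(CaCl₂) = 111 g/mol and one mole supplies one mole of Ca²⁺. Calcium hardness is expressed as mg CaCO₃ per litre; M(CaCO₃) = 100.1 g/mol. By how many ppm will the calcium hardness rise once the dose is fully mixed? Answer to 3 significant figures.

150 ppm

Volume: 1770 m³ = 1,770,000 L.
Moles of Ca²⁺: 294,000 g ÷ 111 g/mol = 2649 mol.
As CaCO₃: 2649 mol × 100.1 g/mol = 265,100 g.
Rise: 265,100 g / 1,770,000 L × 1000 = 149.8 mg/L.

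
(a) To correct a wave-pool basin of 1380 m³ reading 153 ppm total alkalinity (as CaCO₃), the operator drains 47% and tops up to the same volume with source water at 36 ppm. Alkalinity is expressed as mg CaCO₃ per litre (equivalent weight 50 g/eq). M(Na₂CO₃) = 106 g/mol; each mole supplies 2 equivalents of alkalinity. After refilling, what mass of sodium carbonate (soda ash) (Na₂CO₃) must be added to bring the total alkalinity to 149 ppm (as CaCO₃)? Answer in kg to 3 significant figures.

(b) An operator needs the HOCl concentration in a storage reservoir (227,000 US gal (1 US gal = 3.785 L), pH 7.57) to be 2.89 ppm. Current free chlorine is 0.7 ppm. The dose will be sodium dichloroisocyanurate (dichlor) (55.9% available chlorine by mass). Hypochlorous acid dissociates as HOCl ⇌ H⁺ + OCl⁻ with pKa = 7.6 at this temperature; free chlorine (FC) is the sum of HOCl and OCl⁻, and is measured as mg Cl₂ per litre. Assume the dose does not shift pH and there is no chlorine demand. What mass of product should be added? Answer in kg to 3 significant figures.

(a) 74.6 kg; (b) 7.51 kg

(a) Volume: 1380 m³ = 1,380,000 L.
(a) After draining 47% and refilling: 153 × 0.53 + 36 × 0.47 = 98.01 ppm.
(a) Deficit to target: 149 − 98.01 = 50.99 mg/L.
(a) As CaCO₃: 50.99 mg/L × 1,380,000 L = 70,370 g; ÷ 50 g/eq ÷ 2 = 703.7 mol Na₂CO₃.
(a) Mass: 703.7 × 106 = 74,590 g.

(b) Volume: 227,000 US gal × 3.785 L/gal = 859,195 L.
(b) [OCl⁻]/[HOCl] = 10^(pH − pKa) = 10^(7.57 − 7.6) = 0.9333; fraction as HOCl = 1/(1 + 0.9333) = 0.5173.
(b) Free chlorine required for 2.89 ppm HOCl: 2.89 / 0.5173 = 5.587 ppm.
(b) FC to add: 5.587 − 0.7 = 4.887 mg/L as Cl₂.
(b) Cl₂ equivalent: 4.887 mg/L × 859,195 L = 4199 g.
(b) Product at 55.9% available Cl: 4199 / 0.559 = 7512 g.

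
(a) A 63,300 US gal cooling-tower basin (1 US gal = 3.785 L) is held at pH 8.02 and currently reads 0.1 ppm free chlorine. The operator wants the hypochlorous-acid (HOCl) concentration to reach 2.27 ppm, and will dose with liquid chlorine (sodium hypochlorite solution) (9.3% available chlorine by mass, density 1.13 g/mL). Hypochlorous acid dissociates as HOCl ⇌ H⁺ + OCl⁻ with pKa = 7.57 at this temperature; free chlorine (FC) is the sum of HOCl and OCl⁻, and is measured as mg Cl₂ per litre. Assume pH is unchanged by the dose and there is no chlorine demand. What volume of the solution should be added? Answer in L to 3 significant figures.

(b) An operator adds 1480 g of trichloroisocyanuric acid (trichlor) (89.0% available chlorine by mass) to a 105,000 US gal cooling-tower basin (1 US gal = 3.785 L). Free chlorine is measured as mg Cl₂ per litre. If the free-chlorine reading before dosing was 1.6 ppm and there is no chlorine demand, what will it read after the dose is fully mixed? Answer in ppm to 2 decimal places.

(a) Volume: 63,300 US gal × 3.785 L/gal = 239,590 L.
(a) [OCl⁻]/[HOCl] = 10^(pH − pKa) = 10^(8.02 − 7.57) = 2.818; fraction as HOCl = 1/(1 + 2.818) = 0.2619.
(a) Free chlorine required for 2.27 ppm HOCl: 2.27 / 0.2619 = 8.668 ppm.
(a) FC to add: 8.668 − 0.1 = 8.568 mg/L as Cl₂.
(a) Cl₂ equivalent: 8.568 mg/L × 239,590 L = 2053 g.
(a) Product at 9.3% available Cl: 2053 / 0.093 = 22,070 g.
(a) Volume: 22,070 g ÷ 1.13 g/mL = 19,530 mL.

(b) Volume: 105,000 US gal × 3.785 L/gal = 397,425 L.
(b) Available chlorine delivered: 1480 g × 0.89 = 1317 g as Cl₂.
(b) Concentration rise: 1317 g / 397,425 L = 3.314 mg/L = 3.31 ppm.
(b) Final FC: 1.6 + 3.31 = 4.91 ppm.

(a) 19.5 L; (b) 4.91 ppm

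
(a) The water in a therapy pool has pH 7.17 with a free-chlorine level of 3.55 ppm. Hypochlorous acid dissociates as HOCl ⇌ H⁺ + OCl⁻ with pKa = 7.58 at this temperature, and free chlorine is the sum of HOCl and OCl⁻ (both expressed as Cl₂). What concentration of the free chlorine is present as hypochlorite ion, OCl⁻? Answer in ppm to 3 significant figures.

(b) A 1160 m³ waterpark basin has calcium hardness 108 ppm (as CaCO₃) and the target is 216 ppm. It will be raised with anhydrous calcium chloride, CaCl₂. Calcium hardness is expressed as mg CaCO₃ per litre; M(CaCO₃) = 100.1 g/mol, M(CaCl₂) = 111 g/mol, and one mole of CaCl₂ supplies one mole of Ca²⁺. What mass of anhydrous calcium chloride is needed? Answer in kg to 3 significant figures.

(a) 0.994 ppm; (b) 139 kg

(a) [OCl⁻]/[HOCl] = 10^(pH − pKa) = 10^(7.17 − 7.58) = 10^-0.41 = 0.389.
(a) Fraction as HOCl = 1 / (1 + 0.389) = 0.7199.
(a) OCl⁻ = (1 − 0.7199) × 3.55 ppm = 0.9943 ppm.

(b) Volume: 1160 m³ = 1,160,000 L.
(b) Hardness to add: (216 − 108) = 108 mg/L as CaCO₃ × 1,160,000 L = 125,300 g as CaCO₃.
(b) Moles of Ca²⁺ (1 mol Ca²⁺ ≡ 1 mol CaCO₃): 125,300 / 100.1 g/mol = 1252 mol.
(b) Mass of CaCl₂: 1252 × 111 = 138,900 g.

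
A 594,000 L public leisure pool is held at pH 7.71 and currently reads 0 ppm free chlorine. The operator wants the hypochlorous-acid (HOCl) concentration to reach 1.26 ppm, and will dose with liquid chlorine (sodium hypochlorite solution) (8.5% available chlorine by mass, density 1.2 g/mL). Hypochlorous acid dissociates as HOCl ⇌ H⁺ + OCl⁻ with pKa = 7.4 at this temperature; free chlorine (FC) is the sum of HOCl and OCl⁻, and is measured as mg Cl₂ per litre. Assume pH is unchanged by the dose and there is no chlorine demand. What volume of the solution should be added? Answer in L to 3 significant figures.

22.3 L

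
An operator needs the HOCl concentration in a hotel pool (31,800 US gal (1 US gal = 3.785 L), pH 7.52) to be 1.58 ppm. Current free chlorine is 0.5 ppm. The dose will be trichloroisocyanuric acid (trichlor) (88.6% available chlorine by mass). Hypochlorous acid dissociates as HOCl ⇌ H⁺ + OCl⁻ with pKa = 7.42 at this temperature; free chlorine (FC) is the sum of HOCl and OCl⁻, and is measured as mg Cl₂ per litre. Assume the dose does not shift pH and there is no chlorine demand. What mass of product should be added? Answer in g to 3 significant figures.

417 g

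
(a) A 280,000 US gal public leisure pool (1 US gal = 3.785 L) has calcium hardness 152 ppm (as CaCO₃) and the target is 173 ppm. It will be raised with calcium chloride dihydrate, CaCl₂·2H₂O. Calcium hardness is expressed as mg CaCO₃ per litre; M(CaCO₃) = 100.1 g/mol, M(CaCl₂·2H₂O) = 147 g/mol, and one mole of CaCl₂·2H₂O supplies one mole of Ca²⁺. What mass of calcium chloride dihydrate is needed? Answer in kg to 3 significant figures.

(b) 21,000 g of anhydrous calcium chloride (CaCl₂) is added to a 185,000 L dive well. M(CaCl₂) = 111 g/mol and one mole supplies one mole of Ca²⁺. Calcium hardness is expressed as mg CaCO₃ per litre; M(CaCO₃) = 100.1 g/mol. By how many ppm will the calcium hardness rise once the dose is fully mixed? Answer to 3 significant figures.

(a) 32.7 kg; (b) 102 ppm

(a) Volume: 280,000 US gal × 3.785 L/gal = 1,059,800 L.
(a) Hardness to add: (173 − 152) = 21 mg/L as CaCO₃ × 1,059,800 L = 22,260 g as CaCO₃.
(a) Moles of Ca²⁺ (1 mol Ca²⁺ ≡ 1 mol CaCO₃): 22,260 / 100.1 g/mol = 222.3 mol.
(a) Mass of CaCl₂·2H₂O: 222.3 × 147 = 32,680 g.

(b) Moles of Ca²⁺: 21,000 g ÷ 111 g/mol = 189.2 mol.
(b) As CaCO₃: 189.2 mol × 100.1 g/mol = 18,940 g.
(b) Rise: 18,940 g / 185,000 L × 1000 = 102.4 mg/L.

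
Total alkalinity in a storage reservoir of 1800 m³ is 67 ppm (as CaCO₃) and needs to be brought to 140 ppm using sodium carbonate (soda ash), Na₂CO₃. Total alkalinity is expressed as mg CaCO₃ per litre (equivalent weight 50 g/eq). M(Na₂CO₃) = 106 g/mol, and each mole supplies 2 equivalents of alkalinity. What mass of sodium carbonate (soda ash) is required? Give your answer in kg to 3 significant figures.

139 kg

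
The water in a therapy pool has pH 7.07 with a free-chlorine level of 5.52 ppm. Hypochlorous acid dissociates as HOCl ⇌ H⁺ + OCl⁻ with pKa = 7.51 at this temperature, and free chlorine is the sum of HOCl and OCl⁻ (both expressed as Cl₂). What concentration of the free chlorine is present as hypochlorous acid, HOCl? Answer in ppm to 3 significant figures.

[OCl⁻]/[HOCl] = 10^(pH − pKa) = 10^(7.07 − 7.51) = 10^-0.44 = 0.3631.
Fraction as HOCl = 1 / (1 + 0.3631) = 0.7336.
HOCl = 0.7336 × 5.52 ppm = 4.05 ppm.

4.05 ppm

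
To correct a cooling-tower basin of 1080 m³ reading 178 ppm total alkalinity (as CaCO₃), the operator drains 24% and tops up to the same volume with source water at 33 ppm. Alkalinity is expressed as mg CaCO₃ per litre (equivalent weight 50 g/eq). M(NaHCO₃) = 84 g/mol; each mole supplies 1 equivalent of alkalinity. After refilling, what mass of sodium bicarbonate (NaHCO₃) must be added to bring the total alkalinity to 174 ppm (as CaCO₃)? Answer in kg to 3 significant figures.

55.9 kg

Volume: 1080 m³ = 1,080,000 L.
After draining 24% and refilling: 178 × 0.76 + 33 × 0.24 = 143.2 ppm.
Deficit to target: 174 − 143.2 = 30.8 mg/L.
As CaCO₃: 30.8 mg/L × 1,080,000 L = 33,260 g; ÷ 50 g/eq ÷ 1 = 665.3 mol NaHCO₃.
Mass: 665.3 × 84 = 55,880 g.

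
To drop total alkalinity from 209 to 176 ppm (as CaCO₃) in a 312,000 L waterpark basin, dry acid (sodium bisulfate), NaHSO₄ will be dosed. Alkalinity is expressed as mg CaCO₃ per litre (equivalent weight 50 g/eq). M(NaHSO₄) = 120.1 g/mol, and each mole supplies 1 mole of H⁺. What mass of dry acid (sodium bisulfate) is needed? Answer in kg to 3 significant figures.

24.7 kg

Alkalinity to neutralize: (209 − 176) = 33 mg/L as CaCO₃ × 312,000 L = 10,300 g as CaCO₃.
Equivalents of H⁺ required: 10,300 ÷ 50 g/eq = 205.9 eq = 205.9 mol NaHSO₄.
Mass of NaHSO₄: 205.9 × 120.1 = 24,730 g.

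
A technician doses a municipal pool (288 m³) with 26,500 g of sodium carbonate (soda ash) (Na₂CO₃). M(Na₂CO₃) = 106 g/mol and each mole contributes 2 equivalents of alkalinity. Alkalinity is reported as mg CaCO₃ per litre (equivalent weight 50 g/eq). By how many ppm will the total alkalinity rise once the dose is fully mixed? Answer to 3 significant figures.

86.8 ppm

Volume: 288 m³ = 288,000 L.
Moles of Na₂CO₃: 26,500 g ÷ 106 g/mol = 250 mol → 500 eq of alkalinity.
As CaCO₃: 500 eq × 50 g/eq = 25,000 g.
Rise: 25,000 g / 288,000 L × 1000 = 86.81 mg/L.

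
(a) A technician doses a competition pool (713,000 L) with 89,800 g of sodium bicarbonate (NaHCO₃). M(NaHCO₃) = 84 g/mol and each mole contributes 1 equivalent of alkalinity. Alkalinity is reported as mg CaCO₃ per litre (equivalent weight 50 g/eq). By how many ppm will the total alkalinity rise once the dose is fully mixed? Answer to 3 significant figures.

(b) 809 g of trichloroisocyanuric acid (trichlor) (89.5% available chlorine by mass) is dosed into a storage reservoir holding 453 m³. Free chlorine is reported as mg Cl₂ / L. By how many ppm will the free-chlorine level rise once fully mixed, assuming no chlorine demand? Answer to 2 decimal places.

(a) Moles of NaHCO₃: 89,800 g ÷ 84 g/mol = 1069 mol → 1069 eq of alkalinity.
(a) As CaCO₃: 1069 eq × 50 g/eq = 53,450 g.
(a) Rise: 53,450 g / 713,000 L × 1000 = 74.97 mg/L.

(b) Volume: 453 m³ = 453,000 L.
(b) Available chlorine delivered: 809 g × 0.895 = 724.1 g as Cl₂.
(b) Concentration rise: 724.1 g / 453,000 L = 1.598 mg/L = 1.60 ppm.

(a) 75.0 ppm; (b) 1.60 ppm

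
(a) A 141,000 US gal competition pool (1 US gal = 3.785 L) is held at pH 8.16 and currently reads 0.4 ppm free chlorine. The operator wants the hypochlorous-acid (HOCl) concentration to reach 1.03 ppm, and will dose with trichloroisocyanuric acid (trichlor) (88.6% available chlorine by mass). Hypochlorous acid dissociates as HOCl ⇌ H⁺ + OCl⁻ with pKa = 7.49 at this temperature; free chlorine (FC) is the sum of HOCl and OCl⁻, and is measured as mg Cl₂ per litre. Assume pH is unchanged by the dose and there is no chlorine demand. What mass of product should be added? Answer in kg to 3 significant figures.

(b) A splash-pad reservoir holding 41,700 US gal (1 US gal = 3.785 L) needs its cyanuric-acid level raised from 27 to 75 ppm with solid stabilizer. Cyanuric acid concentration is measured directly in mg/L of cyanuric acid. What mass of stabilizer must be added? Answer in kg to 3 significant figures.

(a) 3.28 kg; (b) 7.58 kg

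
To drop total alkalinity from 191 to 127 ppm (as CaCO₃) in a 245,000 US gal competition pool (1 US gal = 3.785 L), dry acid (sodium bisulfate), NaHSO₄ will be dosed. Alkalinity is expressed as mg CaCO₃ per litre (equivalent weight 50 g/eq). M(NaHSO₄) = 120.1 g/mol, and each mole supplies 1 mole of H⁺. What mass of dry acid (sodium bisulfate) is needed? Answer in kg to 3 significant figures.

Volume: 245,000 US gal × 3.785 L/gal = 927,325 L.
Alkalinity to neutralize: (191 − 127) = 64 mg/L as CaCO₃ × 927,325 L = 59,350 g as CaCO₃.
Equivalents of H⁺ required: 59,350 ÷ 50 g/eq = 1187 eq = 1187 mol NaHSO₄.
Mass of NaHSO₄: 1187 × 120.1 = 142,600 g.

143 kg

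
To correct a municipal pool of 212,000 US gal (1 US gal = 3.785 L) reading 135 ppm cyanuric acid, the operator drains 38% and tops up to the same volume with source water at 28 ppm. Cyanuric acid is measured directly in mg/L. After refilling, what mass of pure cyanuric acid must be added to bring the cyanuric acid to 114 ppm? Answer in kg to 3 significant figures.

Volume: 212,000 US gal × 3.785 L/gal = 802,420 L.
After draining 38% and refilling: 135 × 0.62 + 28 × 0.38 = 94.34 ppm.
Deficit to target: 114 − 94.34 = 19.66 mg/L.
Mass: 19.66 mg/L × 802,420 L = 15,780 g cyanuric acid.

15.8 kg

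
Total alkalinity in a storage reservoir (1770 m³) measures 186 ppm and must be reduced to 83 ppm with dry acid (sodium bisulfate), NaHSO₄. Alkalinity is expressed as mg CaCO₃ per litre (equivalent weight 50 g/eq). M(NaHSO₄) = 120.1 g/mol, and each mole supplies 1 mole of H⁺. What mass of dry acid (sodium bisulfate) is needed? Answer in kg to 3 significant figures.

438 kg

Volume: 1770 m³ = 1,770,000 L.
Alkalinity to neutralize: (186 − 83) = 103 mg/L as CaCO₃ × 1,770,000 L = 182,300 g as CaCO₃.
Equivalents of H⁺ required: 182,300 ÷ 50 g/eq = 3646 eq = 3646 mol NaHSO₄.
Mass of NaHSO₄: 3646 × 120.1 = 437,900 g.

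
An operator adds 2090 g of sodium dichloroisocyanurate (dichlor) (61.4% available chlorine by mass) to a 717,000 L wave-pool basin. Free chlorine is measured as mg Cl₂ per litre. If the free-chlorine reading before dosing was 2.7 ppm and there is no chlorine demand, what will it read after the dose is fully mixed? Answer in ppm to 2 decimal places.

4.49 ppm

Available chlorine delivered: 2090 g × 0.614 = 1283 g as Cl₂.
Concentration rise: 1283 g / 717,000 L = 1.79 mg/L = 1.79 ppm.
Final FC: 2.7 + 1.79 = 4.49 ppm.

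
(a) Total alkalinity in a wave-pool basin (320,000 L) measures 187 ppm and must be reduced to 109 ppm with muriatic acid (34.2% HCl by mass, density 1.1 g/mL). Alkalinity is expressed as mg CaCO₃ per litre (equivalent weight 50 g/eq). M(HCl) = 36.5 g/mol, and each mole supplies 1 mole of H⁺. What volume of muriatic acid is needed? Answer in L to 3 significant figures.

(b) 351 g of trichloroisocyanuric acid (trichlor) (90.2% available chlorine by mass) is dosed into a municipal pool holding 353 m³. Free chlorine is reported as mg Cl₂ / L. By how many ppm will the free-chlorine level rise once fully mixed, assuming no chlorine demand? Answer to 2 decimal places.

(a) Alkalinity to neutralize: (187 − 109) = 78 mg/L as CaCO₃ × 320,000 L = 24,960 g as CaCO₃.
(a) Equivalents of H⁺ required: 24,960 ÷ 50 g/eq = 499.2 eq = 499.2 mol HCl.
(a) Mass of HCl: 499.2 × 36.5 = 18,220 g.
(a) Mass of 34.2% solution: 18,220 / 0.342 = 53,280 g.
(a) Volume: 53,280 g ÷ 1.1 g/mL = 48,430 mL.

(b) Volume: 353 m³ = 353,000 L.
(b) Available chlorine delivered: 351 g × 0.902 = 316.6 g as Cl₂.
(b) Concentration rise: 316.6 g / 353,000 L = 0.8969 mg/L = 0.90 ppm.

(a) 48.4 L; (b) 0.90 ppm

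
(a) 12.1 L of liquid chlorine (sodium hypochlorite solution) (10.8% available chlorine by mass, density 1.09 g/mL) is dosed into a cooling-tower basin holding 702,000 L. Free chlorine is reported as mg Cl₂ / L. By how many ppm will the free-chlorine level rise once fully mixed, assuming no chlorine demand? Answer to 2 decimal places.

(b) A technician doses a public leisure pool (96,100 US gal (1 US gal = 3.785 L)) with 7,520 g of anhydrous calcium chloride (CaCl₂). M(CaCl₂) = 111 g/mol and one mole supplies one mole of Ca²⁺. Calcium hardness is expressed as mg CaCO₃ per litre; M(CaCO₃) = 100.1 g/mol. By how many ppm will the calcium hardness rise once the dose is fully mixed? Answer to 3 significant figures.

(a) 2.03 ppm; (b) 18.6 ppm

(a) Mass of solution: 12.1 L × 1000 mL/L × 1.09 g/mL = 13,190 g.
(a) Available chlorine delivered: 13,190 g × 0.108 = 1424 g as Cl₂.
(a) Concentration rise: 1424 g / 702,000 L = 2.029 mg/L = 2.03 ppm.

(b) Volume: 96,100 US gal × 3.785 L/gal = 363,738 L.
(b) Moles of Ca²⁺: 7,520 g ÷ 111 g/mol = 67.75 mol.
(b) As CaCO₃: 67.75 mol × 100.1 g/mol = 6782 g.
(b) Rise: 6782 g / 363,738 L × 1000 = 18.64 mg/L.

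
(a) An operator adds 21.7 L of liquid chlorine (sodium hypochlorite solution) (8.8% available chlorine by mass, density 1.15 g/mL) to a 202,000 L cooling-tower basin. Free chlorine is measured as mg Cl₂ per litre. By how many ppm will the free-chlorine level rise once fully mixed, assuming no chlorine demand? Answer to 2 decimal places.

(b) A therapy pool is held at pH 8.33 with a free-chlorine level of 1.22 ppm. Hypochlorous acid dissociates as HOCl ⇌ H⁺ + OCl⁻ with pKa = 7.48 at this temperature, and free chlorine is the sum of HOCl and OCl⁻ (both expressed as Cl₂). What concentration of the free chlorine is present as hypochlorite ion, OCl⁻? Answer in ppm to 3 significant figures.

(a) Mass of solution: 21.7 L × 1000 mL/L × 1.15 g/mL = 24,950 g.
(a) Available chlorine delivered: 24,950 g × 0.088 = 2196 g as Cl₂.
(a) Concentration rise: 2196 g / 202,000 L = 10.87 mg/L = 10.87 ppm.

(b) [OCl⁻]/[HOCl] = 10^(pH − pKa) = 10^(8.33 − 7.48) = 10^0.85 = 7.079.
(b) Fraction as HOCl = 1 / (1 + 7.079) = 0.1238.
(b) OCl⁻ = (1 − 0.1238) × 1.22 ppm = 1.069 ppm.

(a) 10.87 ppm; (b) 1.07 ppm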